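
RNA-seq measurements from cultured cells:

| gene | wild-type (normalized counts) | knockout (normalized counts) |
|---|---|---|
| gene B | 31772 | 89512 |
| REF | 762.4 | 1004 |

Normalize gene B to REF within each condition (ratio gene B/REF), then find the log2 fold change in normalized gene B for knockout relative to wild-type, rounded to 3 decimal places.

1.097

gene B/REF (wild-type) = 31772 / 762.4 = 41.674
gene B/REF (knockout) = 89512 / 1004 = 89.155
Fold change = 89.155 / 41.674 = 2.1394
log2(2.1394) = 1.0972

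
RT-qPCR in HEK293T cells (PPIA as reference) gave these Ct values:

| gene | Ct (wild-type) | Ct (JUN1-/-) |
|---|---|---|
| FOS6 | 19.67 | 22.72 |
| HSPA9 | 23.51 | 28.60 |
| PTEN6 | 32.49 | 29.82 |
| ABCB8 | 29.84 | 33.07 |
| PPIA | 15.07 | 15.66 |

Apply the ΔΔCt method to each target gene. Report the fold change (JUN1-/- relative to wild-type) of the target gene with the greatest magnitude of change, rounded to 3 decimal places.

FOS6: ΔΔCt = (22.72−15.66) − (19.67−15.07) = 7.06 − 4.60 = 2.46; fold change = 2^-2.46 = 0.182
HSPA9: ΔΔCt = (28.60−15.66) − (23.51−15.07) = 12.94 − 8.44 = 4.50; fold change = 2^-4.50 = 0.044
PTEN6: ΔΔCt = (29.82−15.66) − (32.49−15.07) = 14.16 − 17.42 = -3.26; fold change = 2^3.26 = 9.580
ABCB8: ΔΔCt = (33.07−15.66) − (29.84−15.07) = 17.41 − 14.77 = 2.64; fold change = 2^-2.64 = 0.160
HSPA9 has the largest |ΔΔCt| = 4.50.

0.044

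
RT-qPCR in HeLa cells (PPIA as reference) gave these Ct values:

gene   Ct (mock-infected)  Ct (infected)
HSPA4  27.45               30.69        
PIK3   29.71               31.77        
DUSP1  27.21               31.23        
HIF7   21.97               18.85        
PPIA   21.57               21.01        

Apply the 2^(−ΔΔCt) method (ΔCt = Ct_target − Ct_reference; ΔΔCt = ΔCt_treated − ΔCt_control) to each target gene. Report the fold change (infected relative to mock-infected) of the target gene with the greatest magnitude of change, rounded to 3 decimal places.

HSPA4: ΔΔCt = (30.69−21.01) − (27.45−21.57) = 9.68 − 5.88 = 3.80; fold change = 2^-3.80 = 0.072
PIK3: ΔΔCt = (31.77−21.01) − (29.71−21.57) = 10.76 − 8.14 = 2.62; fold change = 2^-2.62 = 0.163
DUSP1: ΔΔCt = (31.23−21.01) − (27.21−21.57) = 10.22 − 5.64 = 4.58; fold change = 2^-4.58 = 0.042
HIF7: ΔΔCt = (18.85−21.01) − (21.97−21.57) = -2.16 − 0.40 = -2.56; fold change = 2^2.56 = 5.897
DUSP1 has the largest |ΔΔCt| = 4.58.

0.042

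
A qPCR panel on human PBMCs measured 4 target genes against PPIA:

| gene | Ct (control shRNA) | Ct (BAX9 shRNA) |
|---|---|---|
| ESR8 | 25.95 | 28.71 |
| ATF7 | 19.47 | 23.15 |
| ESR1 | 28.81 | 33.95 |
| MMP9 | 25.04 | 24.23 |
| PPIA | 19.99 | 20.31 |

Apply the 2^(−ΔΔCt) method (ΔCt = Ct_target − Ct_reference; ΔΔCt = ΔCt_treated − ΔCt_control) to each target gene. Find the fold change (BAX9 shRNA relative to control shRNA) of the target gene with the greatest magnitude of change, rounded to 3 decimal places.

0.035

ESR8: ΔΔCt = (28.71−20.31) − (25.95−19.99) = 8.40 − 5.96 = 2.44; fold change = 2^-2.44 = 0.184
ATF7: ΔΔCt = (23.15−20.31) − (19.47−19.99) = 2.84 − (-0.52) = 3.36; fold change = 2^-3.36 = 0.097
ESR1: ΔΔCt = (33.95−20.31) − (28.81−19.99) = 13.64 − 8.82 = 4.82; fold change = 2^-4.82 = 0.035
MMP9: ΔΔCt = (24.23−20.31) − (25.04−19.99) = 3.92 − 5.05 = -1.13; fold change = 2^1.13 = 2.189
ESR1 has the largest |ΔΔCt| = 4.82.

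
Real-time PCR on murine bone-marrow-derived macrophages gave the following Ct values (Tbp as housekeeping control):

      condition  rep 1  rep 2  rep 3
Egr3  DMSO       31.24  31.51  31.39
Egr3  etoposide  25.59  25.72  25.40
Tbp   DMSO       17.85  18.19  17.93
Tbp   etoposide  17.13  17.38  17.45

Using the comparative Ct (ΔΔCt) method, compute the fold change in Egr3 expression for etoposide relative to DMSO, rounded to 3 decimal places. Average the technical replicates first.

35.261

Mean Ct: Egr3 DMSO 31.380; Egr3 etoposide 25.570; Tbp DMSO 17.990; Tbp etoposide 17.320
ΔCt(DMSO) = 31.380 − 17.990 = 13.390
ΔCt(etoposide) = 25.570 − 17.320 = 8.250
ΔΔCt = 8.250 − 13.390 = -5.140
Fold change = 2^(−(-5.140)) = 2^5.140 = 35.2610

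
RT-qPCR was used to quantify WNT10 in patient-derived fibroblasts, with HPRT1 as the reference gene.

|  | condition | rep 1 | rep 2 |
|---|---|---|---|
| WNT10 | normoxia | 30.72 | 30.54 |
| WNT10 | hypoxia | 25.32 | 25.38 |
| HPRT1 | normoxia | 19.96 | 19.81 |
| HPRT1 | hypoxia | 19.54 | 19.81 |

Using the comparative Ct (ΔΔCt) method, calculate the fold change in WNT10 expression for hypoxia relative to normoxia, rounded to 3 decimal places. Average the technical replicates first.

Mean Ct: WNT10 normoxia 30.630; WNT10 hypoxia 25.350; HPRT1 normoxia 19.885; HPRT1 hypoxia 19.675
ΔCt(normoxia) = 30.630 − 19.885 = 10.745
ΔCt(hypoxia) = 25.350 − 19.675 = 5.675
ΔΔCt = 5.675 − 10.745 = -5.070
Fold change = 2^(−(-5.070)) = 2^5.070 = 33.5909

33.591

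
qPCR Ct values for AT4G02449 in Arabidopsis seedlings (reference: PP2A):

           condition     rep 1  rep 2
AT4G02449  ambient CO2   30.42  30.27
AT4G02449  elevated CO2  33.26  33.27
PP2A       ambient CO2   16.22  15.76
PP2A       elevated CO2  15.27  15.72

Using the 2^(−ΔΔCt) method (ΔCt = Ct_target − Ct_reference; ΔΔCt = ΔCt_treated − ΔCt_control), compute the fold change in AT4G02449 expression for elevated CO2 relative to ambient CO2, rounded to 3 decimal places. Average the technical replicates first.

Mean Ct: AT4G02449 ambient CO2 30.345; AT4G02449 elevated CO2 33.265; PP2A ambient CO2 15.990; PP2A elevated CO2 15.495
ΔCt(ambient CO2) = 30.345 − 15.990 = 14.355
ΔCt(elevated CO2) = 33.265 − 15.495 = 17.770
ΔΔCt = 17.770 − 14.355 = 3.415
Fold change = 2^(−3.415) = 0.0938

0.094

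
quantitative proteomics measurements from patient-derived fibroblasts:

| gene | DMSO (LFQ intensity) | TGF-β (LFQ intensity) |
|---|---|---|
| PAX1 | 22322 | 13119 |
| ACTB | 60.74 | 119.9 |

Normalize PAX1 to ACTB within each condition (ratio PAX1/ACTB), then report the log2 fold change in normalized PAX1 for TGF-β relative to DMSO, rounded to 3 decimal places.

-1.748

PAX1/ACTB (DMSO) = 22322 / 60.74 = 367.5
PAX1/ACTB (TGF-β) = 13119 / 119.9 = 109.42
Fold change = 109.42 / 367.5 = 0.2977
log2(0.2977) = -1.7479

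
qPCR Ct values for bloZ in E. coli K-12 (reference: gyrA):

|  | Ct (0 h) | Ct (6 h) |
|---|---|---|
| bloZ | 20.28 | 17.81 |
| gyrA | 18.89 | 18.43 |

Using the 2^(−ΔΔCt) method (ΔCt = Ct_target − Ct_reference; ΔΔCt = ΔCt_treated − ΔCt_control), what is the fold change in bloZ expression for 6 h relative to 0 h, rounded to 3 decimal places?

4.028

ΔCt(0 h) = 20.280 − 18.890 = 1.390
ΔCt(6 h) = 17.810 − 18.430 = -0.620
ΔΔCt = -0.620 − 1.390 = -2.010
Fold change = 2^(−(-2.010)) = 2^2.010 = 4.0278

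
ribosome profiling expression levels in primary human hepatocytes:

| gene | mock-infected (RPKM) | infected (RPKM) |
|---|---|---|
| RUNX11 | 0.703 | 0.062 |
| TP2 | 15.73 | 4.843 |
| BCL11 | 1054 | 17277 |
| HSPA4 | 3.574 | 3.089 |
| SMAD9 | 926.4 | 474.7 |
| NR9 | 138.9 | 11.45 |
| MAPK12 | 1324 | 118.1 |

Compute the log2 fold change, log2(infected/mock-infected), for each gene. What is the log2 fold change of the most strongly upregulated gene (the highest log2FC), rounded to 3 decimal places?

log2(0.062/0.703) = -3.503  (RUNX11)
log2(4.843/15.73) = -1.700  (TP2)
log2(17277/1054) = 4.035  (BCL11)
log2(3.089/3.574) = -0.210  (HSPA4)
log2(474.7/926.4) = -0.965  (SMAD9)
log2(11.45/138.9) = -3.601  (NR9)
log2(118.1/1324) = -3.487  (MAPK12)
BCL11 is most strongly upregulated.

4.035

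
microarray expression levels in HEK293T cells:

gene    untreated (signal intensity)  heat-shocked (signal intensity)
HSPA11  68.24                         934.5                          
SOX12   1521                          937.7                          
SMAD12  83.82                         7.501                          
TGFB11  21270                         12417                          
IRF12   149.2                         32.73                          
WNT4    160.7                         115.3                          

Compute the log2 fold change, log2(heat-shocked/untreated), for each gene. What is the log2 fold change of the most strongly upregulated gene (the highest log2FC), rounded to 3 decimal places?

3.776

log2(934.5/68.24) = 3.776  (HSPA11)
log2(937.7/1521) = -0.698  (SOX12)
log2(7.501/83.82) = -3.482  (SMAD12)
log2(12417/21270) = -0.777  (TGFB11)
log2(32.73/149.2) = -2.189  (IRF12)
log2(115.3/160.7) = -0.479  (WNT4)
HSPA11 is most strongly upregulated.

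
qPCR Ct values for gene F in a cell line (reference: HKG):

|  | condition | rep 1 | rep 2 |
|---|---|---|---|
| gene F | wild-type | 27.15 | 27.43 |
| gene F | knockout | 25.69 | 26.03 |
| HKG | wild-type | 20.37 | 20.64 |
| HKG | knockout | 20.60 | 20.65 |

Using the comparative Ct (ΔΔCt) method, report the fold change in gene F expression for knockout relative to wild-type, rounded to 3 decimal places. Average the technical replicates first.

Mean Ct: gene F wild-type 27.290; gene F knockout 25.860; HKG wild-type 20.505; HKG knockout 20.625
ΔCt(wild-type) = 27.290 − 20.505 = 6.785
ΔCt(knockout) = 25.860 − 20.625 = 5.235
ΔΔCt = 5.235 − 6.785 = -1.550
Fold change = 2^(−(-1.550)) = 2^1.550 = 2.9282

2.928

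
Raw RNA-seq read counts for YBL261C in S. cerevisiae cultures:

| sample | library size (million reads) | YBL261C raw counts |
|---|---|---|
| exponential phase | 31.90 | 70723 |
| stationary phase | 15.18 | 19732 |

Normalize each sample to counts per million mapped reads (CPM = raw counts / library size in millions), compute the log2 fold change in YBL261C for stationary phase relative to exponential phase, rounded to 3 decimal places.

CPM(exponential phase) = 70723 / 31.90 = 2217.0219
CPM(stationary phase) = 19732 / 15.18 = 1299.8682
Fold change = 1299.8682 / 2217.0219 = 0.58631
log2(0.58631) = -0.7703

-0.770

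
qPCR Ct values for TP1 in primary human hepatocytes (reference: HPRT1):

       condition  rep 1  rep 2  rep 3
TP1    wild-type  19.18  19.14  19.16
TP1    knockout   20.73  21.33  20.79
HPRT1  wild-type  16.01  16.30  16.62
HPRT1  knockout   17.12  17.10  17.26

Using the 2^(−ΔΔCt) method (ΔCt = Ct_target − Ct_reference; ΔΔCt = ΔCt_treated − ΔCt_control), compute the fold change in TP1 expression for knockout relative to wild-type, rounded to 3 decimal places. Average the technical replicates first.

0.521

Mean Ct: TP1 wild-type 19.160; TP1 knockout 20.950; HPRT1 wild-type 16.310; HPRT1 knockout 17.160
ΔCt(wild-type) = 19.160 − 16.310 = 2.850
ΔCt(knockout) = 20.950 − 17.160 = 3.790
ΔΔCt = 3.790 − 2.850 = 0.940
Fold change = 2^(−0.940) = 0.5212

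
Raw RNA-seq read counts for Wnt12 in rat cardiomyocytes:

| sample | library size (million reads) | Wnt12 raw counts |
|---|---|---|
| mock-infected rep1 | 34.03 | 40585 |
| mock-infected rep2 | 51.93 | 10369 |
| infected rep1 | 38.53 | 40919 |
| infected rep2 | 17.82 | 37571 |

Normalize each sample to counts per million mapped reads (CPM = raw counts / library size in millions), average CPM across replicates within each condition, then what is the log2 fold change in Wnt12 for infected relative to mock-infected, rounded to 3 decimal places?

CPM(mock-infected rep1) = 40585 / 34.03 = 1192.6242
CPM(mock-infected rep2) = 10369 / 51.93 = 199.6726
CPM(infected rep1) = 40919 / 38.53 = 1062.0036
CPM(infected rep2) = 37571 / 17.82 = 2108.3614
mean CPM(mock-infected) = 696.1484; mean CPM(infected) = 1585.1825
Fold change = 1585.1825 / 696.1484 = 2.27708
log2(2.27708) = 1.1872

1.187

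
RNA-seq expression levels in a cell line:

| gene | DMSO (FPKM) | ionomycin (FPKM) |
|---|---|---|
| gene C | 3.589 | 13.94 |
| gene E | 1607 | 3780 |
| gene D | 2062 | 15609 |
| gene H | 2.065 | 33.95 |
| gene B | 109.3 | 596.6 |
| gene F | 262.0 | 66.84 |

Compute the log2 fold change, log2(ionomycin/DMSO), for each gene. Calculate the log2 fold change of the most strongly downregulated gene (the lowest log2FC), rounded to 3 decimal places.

log2(13.94/3.589) = 1.958  (gene C)
log2(3780/1607) = 1.234  (gene E)
log2(15609/2062) = 2.920  (gene D)
log2(33.95/2.065) = 4.039  (gene H)
log2(596.6/109.3) = 2.448  (gene B)
log2(66.84/262.0) = -1.971  (gene F)
gene F is most strongly downregulated.

-1.971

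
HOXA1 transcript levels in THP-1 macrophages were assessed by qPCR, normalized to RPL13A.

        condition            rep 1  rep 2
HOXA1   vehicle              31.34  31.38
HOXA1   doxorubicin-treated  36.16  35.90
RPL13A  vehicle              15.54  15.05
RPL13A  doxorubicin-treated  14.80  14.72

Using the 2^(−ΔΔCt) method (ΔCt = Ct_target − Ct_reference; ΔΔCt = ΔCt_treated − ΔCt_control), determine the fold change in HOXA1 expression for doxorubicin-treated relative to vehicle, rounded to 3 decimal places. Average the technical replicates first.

0.027

Mean Ct: HOXA1 vehicle 31.360; HOXA1 doxorubicin-treated 36.030; RPL13A vehicle 15.295; RPL13A doxorubicin-treated 14.760
ΔCt(vehicle) = 31.360 − 15.295 = 16.065
ΔCt(doxorubicin-treated) = 36.030 − 14.760 = 21.270
ΔΔCt = 21.270 − 16.065 = 5.205
Fold change = 2^(−5.205) = 0.0271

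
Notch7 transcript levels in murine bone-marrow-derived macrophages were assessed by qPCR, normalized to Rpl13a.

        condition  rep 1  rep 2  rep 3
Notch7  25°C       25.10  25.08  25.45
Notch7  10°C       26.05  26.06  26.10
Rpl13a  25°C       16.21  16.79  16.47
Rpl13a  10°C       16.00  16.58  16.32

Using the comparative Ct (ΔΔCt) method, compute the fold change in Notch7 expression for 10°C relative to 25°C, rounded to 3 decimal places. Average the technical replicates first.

0.483

Mean Ct: Notch7 25°C 25.210; Notch7 10°C 26.070; Rpl13a 25°C 16.490; Rpl13a 10°C 16.300
ΔCt(25°C) = 25.210 − 16.490 = 8.720
ΔCt(10°C) = 26.070 − 16.300 = 9.770
ΔΔCt = 9.770 − 8.720 = 1.050
Fold change = 2^(−1.050) = 0.4830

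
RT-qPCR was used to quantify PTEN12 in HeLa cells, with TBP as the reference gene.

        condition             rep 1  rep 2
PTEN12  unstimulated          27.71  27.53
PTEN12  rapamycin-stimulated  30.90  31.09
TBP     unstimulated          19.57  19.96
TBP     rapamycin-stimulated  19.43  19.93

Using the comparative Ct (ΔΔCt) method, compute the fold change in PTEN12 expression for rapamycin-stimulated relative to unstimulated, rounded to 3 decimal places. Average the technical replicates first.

Mean Ct: PTEN12 unstimulated 27.620; PTEN12 rapamycin-stimulated 30.995; TBP unstimulated 19.765; TBP rapamycin-stimulated 19.680
ΔCt(unstimulated) = 27.620 − 19.765 = 7.855
ΔCt(rapamycin-stimulated) = 30.995 − 19.680 = 11.315
ΔΔCt = 11.315 − 7.855 = 3.460
Fold change = 2^(−3.460) = 0.0909

0.091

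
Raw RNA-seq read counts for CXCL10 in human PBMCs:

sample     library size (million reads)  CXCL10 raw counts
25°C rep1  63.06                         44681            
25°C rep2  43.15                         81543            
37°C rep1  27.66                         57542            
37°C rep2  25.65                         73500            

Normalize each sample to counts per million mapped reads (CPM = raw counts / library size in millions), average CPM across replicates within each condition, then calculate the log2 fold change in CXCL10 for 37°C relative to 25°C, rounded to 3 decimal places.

0.929

CPM(25°C rep1) = 44681 / 63.06 = 708.5474
CPM(25°C rep2) = 81543 / 43.15 = 1889.7567
CPM(37°C rep1) = 57542 / 27.66 = 2080.3326
CPM(37°C rep2) = 73500 / 25.65 = 2865.4971
mean CPM(25°C) = 1299.1520; mean CPM(37°C) = 2472.9148
Fold change = 2472.9148 / 1299.1520 = 1.90348
log2(1.90348) = 0.9286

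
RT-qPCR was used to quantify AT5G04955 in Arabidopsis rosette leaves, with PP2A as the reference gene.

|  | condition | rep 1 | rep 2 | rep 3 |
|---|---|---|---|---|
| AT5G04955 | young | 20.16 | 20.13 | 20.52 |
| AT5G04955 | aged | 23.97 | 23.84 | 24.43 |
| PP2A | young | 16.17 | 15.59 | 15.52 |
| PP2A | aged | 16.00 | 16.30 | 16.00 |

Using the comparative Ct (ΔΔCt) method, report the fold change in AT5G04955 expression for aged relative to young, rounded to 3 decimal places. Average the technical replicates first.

Mean Ct: AT5G04955 young 20.270; AT5G04955 aged 24.080; PP2A young 15.760; PP2A aged 16.100
ΔCt(young) = 20.270 − 15.760 = 4.510
ΔCt(aged) = 24.080 − 16.100 = 7.980
ΔΔCt = 7.980 − 4.510 = 3.470
Fold change = 2^(−3.470) = 0.0902

0.090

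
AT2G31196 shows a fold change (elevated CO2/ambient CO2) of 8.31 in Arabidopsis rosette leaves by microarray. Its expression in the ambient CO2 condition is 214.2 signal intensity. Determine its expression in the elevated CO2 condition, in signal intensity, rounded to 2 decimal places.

1780.00

elevated CO2 expression = 214.2 × 8.31 = 1780.00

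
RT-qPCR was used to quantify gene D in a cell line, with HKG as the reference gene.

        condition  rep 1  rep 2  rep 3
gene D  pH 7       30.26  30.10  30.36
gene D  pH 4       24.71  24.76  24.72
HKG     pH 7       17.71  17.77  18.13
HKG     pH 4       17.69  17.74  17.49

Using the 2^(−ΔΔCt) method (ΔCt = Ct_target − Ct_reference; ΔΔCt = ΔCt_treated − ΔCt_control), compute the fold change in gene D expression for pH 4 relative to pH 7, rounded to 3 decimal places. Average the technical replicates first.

38.854

Mean Ct: gene D pH 7 30.240; gene D pH 4 24.730; HKG pH 7 17.870; HKG pH 4 17.640
ΔCt(pH 7) = 30.240 − 17.870 = 12.370
ΔCt(pH 4) = 24.730 − 17.640 = 7.090
ΔΔCt = 7.090 − 12.370 = -5.280
Fold change = 2^(−(-5.280)) = 2^5.280 = 38.8542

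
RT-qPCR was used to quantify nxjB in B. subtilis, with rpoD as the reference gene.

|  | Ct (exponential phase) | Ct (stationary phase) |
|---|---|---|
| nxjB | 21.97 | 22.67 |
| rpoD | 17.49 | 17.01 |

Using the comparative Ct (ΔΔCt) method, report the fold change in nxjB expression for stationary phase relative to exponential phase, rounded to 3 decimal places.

ΔCt(exponential phase) = 21.970 − 17.490 = 4.480
ΔCt(stationary phase) = 22.670 − 17.010 = 5.660
ΔΔCt = 5.660 − 4.480 = 1.180
Fold change = 2^(−1.180) = 0.4414

0.441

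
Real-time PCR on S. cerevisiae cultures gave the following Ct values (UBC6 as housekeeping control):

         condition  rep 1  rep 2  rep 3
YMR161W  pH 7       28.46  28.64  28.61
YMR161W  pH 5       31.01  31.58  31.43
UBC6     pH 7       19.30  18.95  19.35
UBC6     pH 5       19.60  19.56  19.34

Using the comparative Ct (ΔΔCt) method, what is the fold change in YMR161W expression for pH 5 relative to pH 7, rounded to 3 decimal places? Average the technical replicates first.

Mean Ct: YMR161W pH 7 28.570; YMR161W pH 5 31.340; UBC6 pH 7 19.200; UBC6 pH 5 19.500
ΔCt(pH 7) = 28.570 − 19.200 = 9.370
ΔCt(pH 5) = 31.340 − 19.500 = 11.840
ΔΔCt = 11.840 − 9.370 = 2.470
Fold change = 2^(−2.470) = 0.1805

0.180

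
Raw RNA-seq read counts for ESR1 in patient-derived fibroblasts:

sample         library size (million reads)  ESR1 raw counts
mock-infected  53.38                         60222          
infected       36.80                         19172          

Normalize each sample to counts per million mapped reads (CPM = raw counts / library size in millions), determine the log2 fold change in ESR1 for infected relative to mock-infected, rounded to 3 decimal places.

CPM(mock-infected) = 60222 / 53.38 = 1128.1753
CPM(infected) = 19172 / 36.80 = 520.9783
Fold change = 520.9783 / 1128.1753 = 0.46179
log2(0.46179) = -1.1147

-1.115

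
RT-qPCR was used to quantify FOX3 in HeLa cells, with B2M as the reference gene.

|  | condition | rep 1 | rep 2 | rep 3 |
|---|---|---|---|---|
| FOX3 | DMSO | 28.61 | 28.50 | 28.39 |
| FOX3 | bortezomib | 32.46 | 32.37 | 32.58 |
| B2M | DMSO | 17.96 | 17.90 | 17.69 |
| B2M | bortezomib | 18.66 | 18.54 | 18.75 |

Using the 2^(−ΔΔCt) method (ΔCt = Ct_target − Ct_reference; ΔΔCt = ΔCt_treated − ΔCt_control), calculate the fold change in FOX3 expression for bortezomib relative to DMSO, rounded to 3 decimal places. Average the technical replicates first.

0.111

Mean Ct: FOX3 DMSO 28.500; FOX3 bortezomib 32.470; B2M DMSO 17.850; B2M bortezomib 18.650
ΔCt(DMSO) = 28.500 − 17.850 = 10.650
ΔCt(bortezomib) = 32.470 − 18.650 = 13.820
ΔΔCt = 13.820 − 10.650 = 3.170
Fold change = 2^(−3.170) = 0.1111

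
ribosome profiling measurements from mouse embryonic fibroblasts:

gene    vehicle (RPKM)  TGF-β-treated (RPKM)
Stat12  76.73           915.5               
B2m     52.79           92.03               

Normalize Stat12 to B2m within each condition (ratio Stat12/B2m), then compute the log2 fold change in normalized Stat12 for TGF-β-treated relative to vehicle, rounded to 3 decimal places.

2.775

Stat12/B2m (vehicle) = 76.73 / 52.79 = 1.4535
Stat12/B2m (TGF-β-treated) = 915.5 / 92.03 = 9.9478
Fold change = 9.9478 / 1.4535 = 6.8441
log2(6.8441) = 2.7749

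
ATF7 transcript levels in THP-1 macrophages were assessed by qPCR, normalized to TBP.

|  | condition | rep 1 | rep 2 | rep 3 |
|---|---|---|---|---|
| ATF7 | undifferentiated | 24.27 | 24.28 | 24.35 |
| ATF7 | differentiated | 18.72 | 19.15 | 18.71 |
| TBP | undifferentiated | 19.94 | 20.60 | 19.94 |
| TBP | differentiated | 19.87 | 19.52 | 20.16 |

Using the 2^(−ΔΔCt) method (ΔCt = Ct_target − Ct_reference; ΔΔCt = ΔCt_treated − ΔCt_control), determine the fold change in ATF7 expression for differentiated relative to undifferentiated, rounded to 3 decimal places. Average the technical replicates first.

35.017

Mean Ct: ATF7 undifferentiated 24.300; ATF7 differentiated 18.860; TBP undifferentiated 20.160; TBP differentiated 19.850
ΔCt(undifferentiated) = 24.300 − 20.160 = 4.140
ΔCt(differentiated) = 18.860 − 19.850 = -0.990
ΔΔCt = -0.990 − 4.140 = -5.130
Fold change = 2^(−(-5.130)) = 2^5.130 = 35.0174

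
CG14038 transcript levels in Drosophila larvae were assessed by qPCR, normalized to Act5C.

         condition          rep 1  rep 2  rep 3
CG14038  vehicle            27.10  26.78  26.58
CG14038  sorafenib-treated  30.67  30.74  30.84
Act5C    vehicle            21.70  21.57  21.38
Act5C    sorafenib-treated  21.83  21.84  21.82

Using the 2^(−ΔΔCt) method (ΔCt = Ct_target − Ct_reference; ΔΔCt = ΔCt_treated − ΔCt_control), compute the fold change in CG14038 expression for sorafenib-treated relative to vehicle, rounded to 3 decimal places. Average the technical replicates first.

Mean Ct: CG14038 vehicle 26.820; CG14038 sorafenib-treated 30.750; Act5C vehicle 21.550; Act5C sorafenib-treated 21.830
ΔCt(vehicle) = 26.820 − 21.550 = 5.270
ΔCt(sorafenib-treated) = 30.750 − 21.830 = 8.920
ΔΔCt = 8.920 − 5.270 = 3.650
Fold change = 2^(−3.650) = 0.0797

0.080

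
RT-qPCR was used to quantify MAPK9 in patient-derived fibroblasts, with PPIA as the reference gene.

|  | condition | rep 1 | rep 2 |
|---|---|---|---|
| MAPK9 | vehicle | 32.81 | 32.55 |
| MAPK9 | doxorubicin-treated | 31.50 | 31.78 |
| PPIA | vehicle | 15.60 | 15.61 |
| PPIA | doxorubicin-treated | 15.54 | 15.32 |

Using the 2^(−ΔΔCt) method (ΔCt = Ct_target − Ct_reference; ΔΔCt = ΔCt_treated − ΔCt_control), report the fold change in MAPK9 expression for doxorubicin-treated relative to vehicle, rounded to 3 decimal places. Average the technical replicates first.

1.821

Mean Ct: MAPK9 vehicle 32.680; MAPK9 doxorubicin-treated 31.640; PPIA vehicle 15.605; PPIA doxorubicin-treated 15.430
ΔCt(vehicle) = 32.680 − 15.605 = 17.075
ΔCt(doxorubicin-treated) = 31.640 − 15.430 = 16.210
ΔΔCt = 16.210 − 17.075 = -0.865
Fold change = 2^(−(-0.865)) = 2^0.865 = 1.8213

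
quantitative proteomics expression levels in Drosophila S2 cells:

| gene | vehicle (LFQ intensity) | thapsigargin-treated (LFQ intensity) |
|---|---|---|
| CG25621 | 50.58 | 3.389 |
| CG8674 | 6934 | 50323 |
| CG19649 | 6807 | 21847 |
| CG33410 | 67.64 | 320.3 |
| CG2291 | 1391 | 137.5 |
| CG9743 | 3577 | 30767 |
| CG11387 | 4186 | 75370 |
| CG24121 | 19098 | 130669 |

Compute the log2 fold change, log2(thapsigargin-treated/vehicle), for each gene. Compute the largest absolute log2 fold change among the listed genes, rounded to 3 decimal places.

4.170

log2(3.389/50.58) = -3.900  (CG25621)
log2(50323/6934) = 2.859  (CG8674)
log2(21847/6807) = 1.682  (CG19649)
log2(320.3/67.64) = 2.243  (CG33410)
log2(137.5/1391) = -3.339  (CG2291)
log2(30767/3577) = 3.105  (CG9743)
log2(75370/4186) = 4.170  (CG11387)
log2(130669/19098) = 2.774  (CG24121)
The largest magnitude belongs to CG11387.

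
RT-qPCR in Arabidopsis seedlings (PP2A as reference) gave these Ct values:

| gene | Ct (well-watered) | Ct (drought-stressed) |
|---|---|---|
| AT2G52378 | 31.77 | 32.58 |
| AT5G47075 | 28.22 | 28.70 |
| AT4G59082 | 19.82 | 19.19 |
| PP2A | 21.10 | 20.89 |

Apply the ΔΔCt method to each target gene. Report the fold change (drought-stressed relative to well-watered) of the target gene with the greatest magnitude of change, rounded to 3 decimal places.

0.493

AT2G52378: ΔΔCt = (32.58−20.89) − (31.77−21.10) = 11.69 − 10.67 = 1.02; fold change = 2^-1.02 = 0.493
AT5G47075: ΔΔCt = (28.70−20.89) − (28.22−21.10) = 7.81 − 7.12 = 0.69; fold change = 2^-0.69 = 0.620
AT4G59082: ΔΔCt = (19.19−20.89) − (19.82−21.10) = -1.70 − (-1.28) = -0.42; fold change = 2^0.42 = 1.338
AT2G52378 has the largest |ΔΔCt| = 1.02.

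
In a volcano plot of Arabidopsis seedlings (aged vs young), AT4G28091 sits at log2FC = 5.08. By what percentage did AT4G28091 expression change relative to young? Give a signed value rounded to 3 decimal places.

Fold change = 2^(5.08) = 33.8246
Percent change = (FC − 1) × 100% = (33.8246 − 1) × 100 = 3282.458%

3282.458%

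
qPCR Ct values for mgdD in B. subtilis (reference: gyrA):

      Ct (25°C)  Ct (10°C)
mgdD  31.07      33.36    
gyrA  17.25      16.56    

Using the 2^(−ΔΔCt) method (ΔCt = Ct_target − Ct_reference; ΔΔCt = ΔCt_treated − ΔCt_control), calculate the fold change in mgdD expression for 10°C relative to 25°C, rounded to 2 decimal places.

ΔCt(25°C) = 31.070 − 17.250 = 13.820
ΔCt(10°C) = 33.360 − 16.560 = 16.800
ΔΔCt = 16.800 − 13.820 = 2.980
Fold change = 2^(−2.980) = 0.127

0.13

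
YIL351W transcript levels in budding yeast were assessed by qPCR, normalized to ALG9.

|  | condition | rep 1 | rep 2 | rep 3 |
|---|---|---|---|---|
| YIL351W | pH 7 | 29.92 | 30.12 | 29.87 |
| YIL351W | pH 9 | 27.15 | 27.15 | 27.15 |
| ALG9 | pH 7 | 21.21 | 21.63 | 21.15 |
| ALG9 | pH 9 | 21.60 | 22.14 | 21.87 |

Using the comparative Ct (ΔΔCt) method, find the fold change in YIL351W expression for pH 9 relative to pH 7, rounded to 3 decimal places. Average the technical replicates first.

10.267

Mean Ct: YIL351W pH 7 29.970; YIL351W pH 9 27.150; ALG9 pH 7 21.330; ALG9 pH 9 21.870
ΔCt(pH 7) = 29.970 − 21.330 = 8.640
ΔCt(pH 9) = 27.150 − 21.870 = 5.280
ΔΔCt = 5.280 − 8.640 = -3.360
Fold change = 2^(−(-3.360)) = 2^3.360 = 10.2674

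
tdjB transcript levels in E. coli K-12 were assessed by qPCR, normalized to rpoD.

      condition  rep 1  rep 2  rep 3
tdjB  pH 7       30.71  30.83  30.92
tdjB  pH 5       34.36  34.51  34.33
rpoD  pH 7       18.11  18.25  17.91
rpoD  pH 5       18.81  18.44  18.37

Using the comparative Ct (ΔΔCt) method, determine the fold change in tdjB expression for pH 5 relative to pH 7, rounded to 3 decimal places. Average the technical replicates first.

Mean Ct: tdjB pH 7 30.820; tdjB pH 5 34.400; rpoD pH 7 18.090; rpoD pH 5 18.540
ΔCt(pH 7) = 30.820 − 18.090 = 12.730
ΔCt(pH 5) = 34.400 − 18.540 = 15.860
ΔΔCt = 15.860 − 12.730 = 3.130
Fold change = 2^(−3.130) = 0.1142

0.114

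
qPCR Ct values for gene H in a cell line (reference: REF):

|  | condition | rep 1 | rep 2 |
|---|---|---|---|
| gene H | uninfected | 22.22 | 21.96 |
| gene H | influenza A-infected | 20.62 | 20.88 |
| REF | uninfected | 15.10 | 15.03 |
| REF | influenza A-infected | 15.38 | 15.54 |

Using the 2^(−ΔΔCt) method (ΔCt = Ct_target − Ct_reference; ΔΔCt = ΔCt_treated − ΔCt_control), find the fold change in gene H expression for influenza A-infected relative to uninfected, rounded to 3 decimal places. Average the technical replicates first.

3.329

Mean Ct: gene H uninfected 22.090; gene H influenza A-infected 20.750; REF uninfected 15.065; REF influenza A-infected 15.460
ΔCt(uninfected) = 22.090 − 15.065 = 7.025
ΔCt(influenza A-infected) = 20.750 − 15.460 = 5.290
ΔΔCt = 5.290 − 7.025 = -1.735
Fold change = 2^(−(-1.735)) = 2^1.735 = 3.3288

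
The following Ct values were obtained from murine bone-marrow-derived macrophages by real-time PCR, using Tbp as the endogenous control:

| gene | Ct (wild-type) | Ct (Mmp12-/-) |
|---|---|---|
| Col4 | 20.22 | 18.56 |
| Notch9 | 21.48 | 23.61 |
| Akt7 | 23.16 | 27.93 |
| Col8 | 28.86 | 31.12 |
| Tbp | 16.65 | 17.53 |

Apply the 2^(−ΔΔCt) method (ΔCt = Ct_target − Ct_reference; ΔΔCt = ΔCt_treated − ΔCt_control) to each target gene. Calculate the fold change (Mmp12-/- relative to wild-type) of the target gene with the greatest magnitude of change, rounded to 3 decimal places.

Col4: ΔΔCt = (18.56−17.53) − (20.22−16.65) = 1.03 − 3.57 = -2.54; fold change = 2^2.54 = 5.816
Notch9: ΔΔCt = (23.61−17.53) − (21.48−16.65) = 6.08 − 4.83 = 1.25; fold change = 2^-1.25 = 0.420
Akt7: ΔΔCt = (27.93−17.53) − (23.16−16.65) = 10.40 − 6.51 = 3.89; fold change = 2^-3.89 = 0.067
Col8: ΔΔCt = (31.12−17.53) − (28.86−16.65) = 13.59 − 12.21 = 1.38; fold change = 2^-1.38 = 0.384
Akt7 has the largest |ΔΔCt| = 3.89.

0.067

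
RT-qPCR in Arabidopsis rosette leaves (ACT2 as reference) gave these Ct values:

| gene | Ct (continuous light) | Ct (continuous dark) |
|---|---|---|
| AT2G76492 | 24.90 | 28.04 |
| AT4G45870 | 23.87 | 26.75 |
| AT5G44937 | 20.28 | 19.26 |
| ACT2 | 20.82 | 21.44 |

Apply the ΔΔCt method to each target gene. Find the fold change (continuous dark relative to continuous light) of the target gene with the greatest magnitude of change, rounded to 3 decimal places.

0.174

AT2G76492: ΔΔCt = (28.04−21.44) − (24.90−20.82) = 6.60 − 4.08 = 2.52; fold change = 2^-2.52 = 0.174
AT4G45870: ΔΔCt = (26.75−21.44) − (23.87−20.82) = 5.31 − 3.05 = 2.26; fold change = 2^-2.26 = 0.209
AT5G44937: ΔΔCt = (19.26−21.44) − (20.28−20.82) = -2.18 − (-0.54) = -1.64; fold change = 2^1.64 = 3.117
AT2G76492 has the largest |ΔΔCt| = 2.52.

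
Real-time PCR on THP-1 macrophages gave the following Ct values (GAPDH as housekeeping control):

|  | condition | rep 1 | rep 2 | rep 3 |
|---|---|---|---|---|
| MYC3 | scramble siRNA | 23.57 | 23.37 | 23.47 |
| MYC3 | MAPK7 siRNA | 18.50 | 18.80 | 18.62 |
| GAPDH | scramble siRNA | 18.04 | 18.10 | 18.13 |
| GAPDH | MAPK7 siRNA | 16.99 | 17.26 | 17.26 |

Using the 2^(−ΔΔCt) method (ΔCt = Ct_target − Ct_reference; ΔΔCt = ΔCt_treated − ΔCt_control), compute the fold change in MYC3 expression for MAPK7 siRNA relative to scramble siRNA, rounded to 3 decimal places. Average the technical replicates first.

15.032

Mean Ct: MYC3 scramble siRNA 23.470; MYC3 MAPK7 siRNA 18.640; GAPDH scramble siRNA 18.090; GAPDH MAPK7 siRNA 17.170
ΔCt(scramble siRNA) = 23.470 − 18.090 = 5.380
ΔCt(MAPK7 siRNA) = 18.640 − 17.170 = 1.470
ΔΔCt = 1.470 − 5.380 = -3.910
Fold change = 2^(−(-3.910)) = 2^3.910 = 15.0324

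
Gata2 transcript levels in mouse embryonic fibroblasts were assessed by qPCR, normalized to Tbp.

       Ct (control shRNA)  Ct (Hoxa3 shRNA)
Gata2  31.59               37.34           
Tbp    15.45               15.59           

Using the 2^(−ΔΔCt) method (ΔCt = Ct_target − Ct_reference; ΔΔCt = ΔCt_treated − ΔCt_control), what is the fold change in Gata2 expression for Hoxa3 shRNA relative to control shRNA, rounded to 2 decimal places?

ΔCt(control shRNA) = 31.590 − 15.450 = 16.140
ΔCt(Hoxa3 shRNA) = 37.340 − 15.590 = 21.750
ΔΔCt = 21.750 − 16.140 = 5.610
Fold change = 2^(−5.610) = 0.020

0.02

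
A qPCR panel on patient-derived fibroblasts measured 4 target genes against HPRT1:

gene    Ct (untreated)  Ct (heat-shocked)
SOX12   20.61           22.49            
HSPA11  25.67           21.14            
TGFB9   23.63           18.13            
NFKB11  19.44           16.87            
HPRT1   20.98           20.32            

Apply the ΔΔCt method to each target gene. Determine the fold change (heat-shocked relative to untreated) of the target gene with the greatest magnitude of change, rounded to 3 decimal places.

28.641

SOX12: ΔΔCt = (22.49−20.32) − (20.61−20.98) = 2.17 − (-0.37) = 2.54; fold change = 2^-2.54 = 0.172
HSPA11: ΔΔCt = (21.14−20.32) − (25.67−20.98) = 0.82 − 4.69 = -3.87; fold change = 2^3.87 = 14.621
TGFB9: ΔΔCt = (18.13−20.32) − (23.63−20.98) = -2.19 − 2.65 = -4.84; fold change = 2^4.84 = 28.641
NFKB11: ΔΔCt = (16.87−20.32) − (19.44−20.98) = -3.45 − (-1.54) = -1.91; fold change = 2^1.91 = 3.758
TGFB9 has the largest |ΔΔCt| = 4.84.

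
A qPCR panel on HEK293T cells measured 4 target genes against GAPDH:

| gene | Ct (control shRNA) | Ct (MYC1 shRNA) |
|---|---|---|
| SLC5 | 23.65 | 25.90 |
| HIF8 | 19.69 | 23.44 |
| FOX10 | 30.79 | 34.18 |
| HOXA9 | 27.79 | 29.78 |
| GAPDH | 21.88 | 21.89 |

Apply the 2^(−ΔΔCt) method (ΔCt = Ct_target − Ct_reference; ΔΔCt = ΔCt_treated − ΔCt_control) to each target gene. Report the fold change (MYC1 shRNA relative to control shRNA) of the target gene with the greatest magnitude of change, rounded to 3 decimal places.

0.075

SLC5: ΔΔCt = (25.90−21.89) − (23.65−21.88) = 4.01 − 1.77 = 2.24; fold change = 2^-2.24 = 0.212
HIF8: ΔΔCt = (23.44−21.89) − (19.69−21.88) = 1.55 − (-2.19) = 3.74; fold change = 2^-3.74 = 0.075
FOX10: ΔΔCt = (34.18−21.89) − (30.79−21.88) = 12.29 − 8.91 = 3.38; fold change = 2^-3.38 = 0.096
HOXA9: ΔΔCt = (29.78−21.89) − (27.79−21.88) = 7.89 − 5.91 = 1.98; fold change = 2^-1.98 = 0.253
HIF8 has the largest |ΔΔCt| = 3.74.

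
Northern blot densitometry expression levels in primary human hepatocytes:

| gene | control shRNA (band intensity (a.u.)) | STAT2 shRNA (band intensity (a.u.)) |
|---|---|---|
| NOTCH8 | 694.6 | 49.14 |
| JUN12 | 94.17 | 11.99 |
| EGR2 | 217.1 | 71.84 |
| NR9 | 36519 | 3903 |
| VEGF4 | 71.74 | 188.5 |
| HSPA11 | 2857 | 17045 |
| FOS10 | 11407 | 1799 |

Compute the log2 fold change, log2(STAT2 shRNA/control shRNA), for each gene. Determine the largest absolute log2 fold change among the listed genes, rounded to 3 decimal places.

log2(49.14/694.6) = -3.821  (NOTCH8)
log2(11.99/94.17) = -2.973  (JUN12)
log2(71.84/217.1) = -1.596  (EGR2)
log2(3903/36519) = -3.226  (NR9)
log2(188.5/71.74) = 1.394  (VEGF4)
log2(17045/2857) = 2.577  (HSPA11)
log2(1799/11407) = -2.665  (FOS10)
The largest magnitude belongs to NOTCH8.

3.821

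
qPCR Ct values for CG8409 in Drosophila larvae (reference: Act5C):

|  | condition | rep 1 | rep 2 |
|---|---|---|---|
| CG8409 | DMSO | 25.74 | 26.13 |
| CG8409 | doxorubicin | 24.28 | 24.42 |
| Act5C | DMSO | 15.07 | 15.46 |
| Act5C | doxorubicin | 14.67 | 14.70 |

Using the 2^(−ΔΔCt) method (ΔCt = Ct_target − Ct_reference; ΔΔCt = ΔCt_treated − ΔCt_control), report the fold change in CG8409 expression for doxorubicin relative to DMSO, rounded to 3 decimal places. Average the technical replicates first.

2.007

Mean Ct: CG8409 DMSO 25.935; CG8409 doxorubicin 24.350; Act5C DMSO 15.265; Act5C doxorubicin 14.685
ΔCt(DMSO) = 25.935 − 15.265 = 10.670
ΔCt(doxorubicin) = 24.350 − 14.685 = 9.665
ΔΔCt = 9.665 − 10.670 = -1.005
Fold change = 2^(−(-1.005)) = 2^1.005 = 2.0069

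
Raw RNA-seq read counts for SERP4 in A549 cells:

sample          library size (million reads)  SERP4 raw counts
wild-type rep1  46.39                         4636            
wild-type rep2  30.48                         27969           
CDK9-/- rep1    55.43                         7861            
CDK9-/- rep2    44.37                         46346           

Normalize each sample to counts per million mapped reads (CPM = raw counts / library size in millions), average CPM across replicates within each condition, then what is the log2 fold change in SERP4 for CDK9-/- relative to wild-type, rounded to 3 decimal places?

0.221

CPM(wild-type rep1) = 4636 / 46.39 = 99.9353
CPM(wild-type rep2) = 27969 / 30.48 = 917.6181
CPM(CDK9-/- rep1) = 7861 / 55.43 = 141.8185
CPM(CDK9-/- rep2) = 46346 / 44.37 = 1044.5346
mean CPM(wild-type) = 508.7767; mean CPM(CDK9-/-) = 593.1766
Fold change = 593.1766 / 508.7767 = 1.16589
log2(1.16589) = 0.2214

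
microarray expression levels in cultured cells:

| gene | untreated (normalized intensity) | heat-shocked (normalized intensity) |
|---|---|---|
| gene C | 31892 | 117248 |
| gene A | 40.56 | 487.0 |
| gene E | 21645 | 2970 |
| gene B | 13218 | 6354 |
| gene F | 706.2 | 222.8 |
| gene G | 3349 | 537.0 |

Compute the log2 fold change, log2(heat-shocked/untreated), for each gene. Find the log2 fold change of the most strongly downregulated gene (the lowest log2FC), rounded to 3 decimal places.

-2.865

log2(117248/31892) = 1.878  (gene C)
log2(487.0/40.56) = 3.586  (gene A)
log2(2970/21645) = -2.865  (gene E)
log2(6354/13218) = -1.057  (gene B)
log2(222.8/706.2) = -1.664  (gene F)
log2(537.0/3349) = -2.641  (gene G)
gene E is most strongly downregulated.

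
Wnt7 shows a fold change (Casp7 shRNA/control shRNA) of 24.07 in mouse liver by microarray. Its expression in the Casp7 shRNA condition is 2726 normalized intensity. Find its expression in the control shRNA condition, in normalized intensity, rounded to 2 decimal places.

control shRNA expression = 2726 / 24.07 = 113.25

113.25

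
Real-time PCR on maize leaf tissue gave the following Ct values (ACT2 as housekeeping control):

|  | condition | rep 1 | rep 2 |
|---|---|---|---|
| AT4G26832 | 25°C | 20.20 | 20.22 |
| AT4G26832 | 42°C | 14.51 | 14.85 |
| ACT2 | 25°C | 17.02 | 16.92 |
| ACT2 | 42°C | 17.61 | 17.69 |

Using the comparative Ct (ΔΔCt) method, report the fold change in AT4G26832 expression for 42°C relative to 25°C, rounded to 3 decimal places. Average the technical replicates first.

74.028

Mean Ct: AT4G26832 25°C 20.210; AT4G26832 42°C 14.680; ACT2 25°C 16.970; ACT2 42°C 17.650
ΔCt(25°C) = 20.210 − 16.970 = 3.240
ΔCt(42°C) = 14.680 − 17.650 = -2.970
ΔΔCt = -2.970 − 3.240 = -6.210
Fold change = 2^(−(-6.210)) = 2^6.210 = 74.0280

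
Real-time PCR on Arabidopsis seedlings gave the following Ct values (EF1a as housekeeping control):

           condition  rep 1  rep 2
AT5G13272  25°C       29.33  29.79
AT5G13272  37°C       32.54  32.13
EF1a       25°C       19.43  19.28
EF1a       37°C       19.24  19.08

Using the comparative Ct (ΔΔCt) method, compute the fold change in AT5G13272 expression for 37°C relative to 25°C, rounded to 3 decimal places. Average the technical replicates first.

Mean Ct: AT5G13272 25°C 29.560; AT5G13272 37°C 32.335; EF1a 25°C 19.355; EF1a 37°C 19.160
ΔCt(25°C) = 29.560 − 19.355 = 10.205
ΔCt(37°C) = 32.335 − 19.160 = 13.175
ΔΔCt = 13.175 − 10.205 = 2.970
Fold change = 2^(−2.970) = 0.1276

0.128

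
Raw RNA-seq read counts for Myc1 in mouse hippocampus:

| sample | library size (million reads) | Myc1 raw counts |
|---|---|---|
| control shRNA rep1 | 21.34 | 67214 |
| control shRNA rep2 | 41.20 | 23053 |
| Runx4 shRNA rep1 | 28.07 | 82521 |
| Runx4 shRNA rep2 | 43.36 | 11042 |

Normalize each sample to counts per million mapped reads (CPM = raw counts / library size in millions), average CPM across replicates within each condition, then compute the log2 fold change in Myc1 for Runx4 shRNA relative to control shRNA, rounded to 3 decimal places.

-0.216

CPM(control shRNA rep1) = 67214 / 21.34 = 3149.6720
CPM(control shRNA rep2) = 23053 / 41.20 = 559.5388
CPM(Runx4 shRNA rep1) = 82521 / 28.07 = 2939.8290
CPM(Runx4 shRNA rep2) = 11042 / 43.36 = 254.6587
mean CPM(control shRNA) = 1854.6054; mean CPM(Runx4 shRNA) = 1597.2438
Fold change = 1597.2438 / 1854.6054 = 0.86123
log2(0.86123) = -0.2155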